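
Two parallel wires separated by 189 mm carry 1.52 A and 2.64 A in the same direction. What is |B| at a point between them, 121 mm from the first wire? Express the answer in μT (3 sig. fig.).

B ≈ 5.25 μT

Each long wire gives B = μ₀I/(2πd). Distances are d₁ = 0.121 m and d₂ = 0.068 m.
B₁ = 2.51×10⁻⁶ T, B₂ = 7.76×10⁻⁶ T.
Between parallel currents the two contributions point in opposite directions, so they subtract. B = |B₁ − B₂| = |2.51×10⁻⁶ − 7.76×10⁻⁶| = 5.25×10⁻⁶ T.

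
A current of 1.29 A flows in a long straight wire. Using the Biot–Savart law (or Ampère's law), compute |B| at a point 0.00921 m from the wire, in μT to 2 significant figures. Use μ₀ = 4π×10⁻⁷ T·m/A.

For an infinitely long straight wire, B = μ₀I/(2πd).
B = (4π×10⁻⁷ × 1.29) / (2π × 0.00921) = 2.80×10⁻⁵ T.

B ≈ 28 μT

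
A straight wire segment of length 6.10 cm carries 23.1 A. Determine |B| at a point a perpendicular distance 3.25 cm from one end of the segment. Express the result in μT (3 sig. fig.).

For a finite straight segment, B = (μ₀I/4πd)(sinθ₁ + sinθ₂), where θ₁, θ₂ are the angles from the perpendicular to each end.
The perpendicular foot is at one end, so the two end-offsets along the wire are 0 and L = 0.061 m.
sinθ₁ = 0/√(0²+0.0325²) = 0.0000; sinθ₂ = 0.061/√(0.061²+0.0325²) = 0.8826.
B = (4π×10⁻⁷ × 23.1) / (4π × 0.0325) × (0.0000 + 0.8826) = 6.27×10⁻⁵ T.

B ≈ 62.7 μT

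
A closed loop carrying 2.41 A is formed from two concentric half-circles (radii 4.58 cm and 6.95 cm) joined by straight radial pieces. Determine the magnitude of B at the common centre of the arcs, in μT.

The radial connectors point toward the centre, so dl × r̂ = 0 and they contribute nothing.
Each semicircle gives μ₀I/(4R): inner arc 1.65×10⁻⁵ T, outer arc 1.09×10⁻⁵ T.
The two arcs carry current in opposite angular senses, so their fields oppose: B = |1.65×10⁻⁵ − 1.09×10⁻⁵| = 5.64×10⁻⁶ T.

B ≈ 5.64 μT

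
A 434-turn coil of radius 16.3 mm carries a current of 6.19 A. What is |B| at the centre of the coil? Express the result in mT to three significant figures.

B ≈ 104 mT

For an N-turn flat coil, B = Nμ₀I/(2R) with R = 0.0163 m.
B = 434 × 2.39×10⁻⁴ T = 0.104 T.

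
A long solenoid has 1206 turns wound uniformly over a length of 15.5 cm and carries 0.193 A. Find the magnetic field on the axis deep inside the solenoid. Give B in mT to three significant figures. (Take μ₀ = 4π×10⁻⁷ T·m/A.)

Inside a long solenoid, B = μ₀nI with n = 7781 turns/m.
B = 4π×10⁻⁷ × 7781 × 0.193 = 1.89×10⁻³ T.

B ≈ 1.89 mT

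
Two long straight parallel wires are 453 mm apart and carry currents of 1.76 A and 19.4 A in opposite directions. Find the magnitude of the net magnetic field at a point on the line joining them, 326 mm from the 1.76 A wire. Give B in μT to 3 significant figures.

B ≈ 31.6 μT

Each long wire gives B = μ₀I/(2πd). Distances are d₁ = 0.326 m and d₂ = 0.127 m.
B₁ = 1.08×10⁻⁶ T, B₂ = 3.06×10⁻⁵ T.
Between antiparallel currents both contributions point the same way, so they add. B = B₁ + B₂ = 1.08×10⁻⁶ + 3.06×10⁻⁵ = 3.16×10⁻⁵ T.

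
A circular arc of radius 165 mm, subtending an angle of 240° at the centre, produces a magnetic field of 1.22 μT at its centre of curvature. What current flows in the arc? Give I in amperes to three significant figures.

I ≈ 0.481 A

For a circular arc, B = μ₀Iφ/(4πR) with φ in radians; here φ = 4.189 rad.
So I = 4πRB/(μ₀φ) = 4π × 0.165 × 1.22×10⁻⁶ / (4π×10⁻⁷ × 4.189) = 0.481 A.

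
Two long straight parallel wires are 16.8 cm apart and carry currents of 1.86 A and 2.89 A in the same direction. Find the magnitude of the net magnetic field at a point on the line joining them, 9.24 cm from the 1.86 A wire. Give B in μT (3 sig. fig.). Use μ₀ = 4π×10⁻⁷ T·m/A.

Each long wire gives B = μ₀I/(2πd). Distances are d₁ = 0.0924 m and d₂ = 0.0756 m.
B₁ = 4.03×10⁻⁶ T, B₂ = 7.65×10⁻⁶ T.
Between parallel currents the two contributions point in opposite directions, so they subtract. B = |B₁ − B₂| = |4.03×10⁻⁶ − 7.65×10⁻⁶| = 3.62×10⁻⁶ T.

B ≈ 3.62 μT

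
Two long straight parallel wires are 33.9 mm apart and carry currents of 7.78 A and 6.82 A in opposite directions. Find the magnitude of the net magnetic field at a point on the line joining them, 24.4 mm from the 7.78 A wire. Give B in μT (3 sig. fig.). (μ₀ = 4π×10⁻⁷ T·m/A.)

B ≈ 207 μT

Each long wire gives B = μ₀I/(2πd). Distances are d₁ = 0.0244 m and d₂ = 0.0095 m.
B₁ = 6.38×10⁻⁵ T, B₂ = 1.44×10⁻⁴ T.
Between antiparallel currents both contributions point the same way, so they add. B = B₁ + B₂ = 6.38×10⁻⁵ + 1.44×10⁻⁴ = 2.07×10⁻⁴ T.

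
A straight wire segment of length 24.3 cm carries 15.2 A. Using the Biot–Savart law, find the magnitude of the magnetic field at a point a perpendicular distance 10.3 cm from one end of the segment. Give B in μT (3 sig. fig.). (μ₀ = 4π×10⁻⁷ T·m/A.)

For a finite straight segment, B = (μ₀I/4πd)(sinθ₁ + sinθ₂), where θ₁, θ₂ are the angles from the perpendicular to each end.
The perpendicular foot is at one end, so the two end-offsets along the wire are 0 and L = 0.243 m.
sinθ₁ = 0/√(0²+0.103²) = 0.0000; sinθ₂ = 0.243/√(0.243²+0.103²) = 0.9207.
B = (4π×10⁻⁷ × 15.2) / (4π × 0.103) × (0.0000 + 0.9207) = 1.36×10⁻⁵ T.

B ≈ 13.6 μT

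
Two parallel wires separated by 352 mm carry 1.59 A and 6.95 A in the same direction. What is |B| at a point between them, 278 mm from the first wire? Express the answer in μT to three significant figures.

Each long wire gives B = μ₀I/(2πd). Distances are d₁ = 0.278 m and d₂ = 0.074 m.
B₁ = 1.14×10⁻⁶ T, B₂ = 1.88×10⁻⁵ T.
Between parallel currents the two contributions point in opposite directions, so they subtract. B = |B₁ − B₂| = |1.14×10⁻⁶ − 1.88×10⁻⁵| = 1.76×10⁻⁵ T.

B ≈ 17.6 μT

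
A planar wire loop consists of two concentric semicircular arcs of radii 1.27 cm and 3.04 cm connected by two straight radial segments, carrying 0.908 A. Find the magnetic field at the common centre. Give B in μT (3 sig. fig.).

The radial connectors point toward the centre, so dl × r̂ = 0 and they contribute nothing.
Each semicircle gives μ₀I/(4R): inner arc 2.25×10⁻⁵ T, outer arc 9.38×10⁻⁶ T.
The two arcs carry current in opposite angular senses, so their fields oppose: B = |2.25×10⁻⁵ − 9.38×10⁻⁶| = 1.31×10⁻⁵ T.

B ≈ 13.1 μT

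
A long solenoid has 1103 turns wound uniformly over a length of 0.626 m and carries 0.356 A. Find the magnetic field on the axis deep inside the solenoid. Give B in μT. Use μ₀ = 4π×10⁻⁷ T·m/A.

Inside a long solenoid, B = μ₀nI with n = 1762 turns/m.
B = 4π×10⁻⁷ × 1762 × 0.356 = 7.88×10⁻⁴ T.

B ≈ 788 μT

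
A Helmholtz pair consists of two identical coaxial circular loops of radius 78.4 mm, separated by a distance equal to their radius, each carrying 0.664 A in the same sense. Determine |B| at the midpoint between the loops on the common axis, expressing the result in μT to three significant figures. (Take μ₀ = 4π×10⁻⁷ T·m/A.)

B ≈ 7.62 μT

Each loop contributes B = μ₀IR²/[2(R²+z²)^(3/2)] on the axis, with z measured from that loop.
Loop 1 (z = 0.0392 m): B₁ = 3.81×10⁻⁶ T. Loop 2 (z = 0.0392 m): B₂ = 3.81×10⁻⁶ T.
The fields add: B = B₁ + B₂ = 7.62×10⁻⁶ T.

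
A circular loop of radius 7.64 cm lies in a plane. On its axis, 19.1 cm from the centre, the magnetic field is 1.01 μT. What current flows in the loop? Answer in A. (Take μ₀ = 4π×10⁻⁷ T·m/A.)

I ≈ 2.40 A

On the axis of a loop, B = μ₀IR²/[2(R²+z²)^(3/2)], so I = 2B(R²+z²)^(3/2)/(μ₀R²).
R² + z² = 0.005837 + 0.03648 = 0.04232 m²; raised to 3/2 gives 8.71×10⁻³ m³.
I = 2 × 1.01×10⁻⁶ × 8.71×10⁻³ / (1.26×10⁻⁶ × 0.005837) = 2.40 A.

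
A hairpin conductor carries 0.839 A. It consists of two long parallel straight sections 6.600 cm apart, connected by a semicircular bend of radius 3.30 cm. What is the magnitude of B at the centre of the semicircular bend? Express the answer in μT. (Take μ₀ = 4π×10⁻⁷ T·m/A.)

The semicircular arc contributes B_arc = μ₀I·π/(4πR) = μ₀I/(4R) = 7.99×10⁻⁶ T.
Each semi-infinite lead is at perpendicular distance R = 0.033 m from the centre, with the perpendicular foot at its near end, so it contributes μ₀I/(4πR); both point the same way, together 5.08×10⁻⁶ T.
Arc and leads all point the same direction: B = 7.99×10⁻⁶ + 5.08×10⁻⁶ = 1.31×10⁻⁵ T.

B ≈ 13.1 μT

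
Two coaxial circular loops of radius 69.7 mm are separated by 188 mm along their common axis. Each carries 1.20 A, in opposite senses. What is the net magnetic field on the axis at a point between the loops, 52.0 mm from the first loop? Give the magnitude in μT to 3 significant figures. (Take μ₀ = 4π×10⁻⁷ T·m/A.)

B ≈ 4.54 μT

Each loop contributes B = μ₀IR²/[2(R²+z²)^(3/2)] on the axis, with z measured from that loop.
Loop 1 (z = 0.052 m): B₁ = 5.57×10⁻⁶ T. Loop 2 (z = 0.136 m): B₂ = 1.03×10⁻⁶ T.
The fields oppose: B = |B₁ − B₂| = 4.54×10⁻⁶ T.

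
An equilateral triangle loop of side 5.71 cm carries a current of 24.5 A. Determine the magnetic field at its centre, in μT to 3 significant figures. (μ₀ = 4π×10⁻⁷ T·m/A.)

Each side is a finite straight segment at perpendicular distance d = a/(2 tan(π/3)) = 0.01648 m from the centre, with end-angles ±π/3.
One side contributes B₁ = (μ₀I/4πd)·2 sin(π/3) = 2.57×10⁻⁴ T.
All 3 sides add in the same direction: B = 3 × 2.57×10⁻⁴ = 7.72×10⁻⁴ T.

B ≈ 772 μT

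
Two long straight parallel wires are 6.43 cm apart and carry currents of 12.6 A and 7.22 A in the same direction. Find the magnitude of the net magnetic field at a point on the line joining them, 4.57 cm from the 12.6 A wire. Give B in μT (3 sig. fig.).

B ≈ 22.5 μT

Each long wire gives B = μ₀I/(2πd). Distances are d₁ = 0.0457 m and d₂ = 0.0186 m.
B₁ = 5.51×10⁻⁵ T, B₂ = 7.76×10⁻⁵ T.
Between parallel currents the two contributions point in opposite directions, so they subtract. B = |B₁ − B₂| = |5.51×10⁻⁵ − 7.76×10⁻⁵| = 2.25×10⁻⁵ T.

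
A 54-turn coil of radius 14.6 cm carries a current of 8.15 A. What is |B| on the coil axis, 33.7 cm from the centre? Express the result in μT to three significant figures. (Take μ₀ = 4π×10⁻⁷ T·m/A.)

B ≈ 119 μT

For an N-turn flat coil, B = Nμ₀IR²/[2(R²+z²)^(3/2)] with R = 0.146 m, z = 0.337 m.
B = 54 × 2.20×10⁻⁶ T = 1.19×10⁻⁴ T.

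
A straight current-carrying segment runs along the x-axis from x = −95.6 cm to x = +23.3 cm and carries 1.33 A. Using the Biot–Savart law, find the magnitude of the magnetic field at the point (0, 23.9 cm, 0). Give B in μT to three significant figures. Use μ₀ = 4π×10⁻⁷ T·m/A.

For a finite straight segment, B = (μ₀I/4πd)(sinθ₁ + sinθ₂), where θ₁, θ₂ are the angles from the perpendicular to each end.
The perpendicular distance is d = 0.239 m; the end-offsets along the wire are a = 0.956 m and b = 0.233 m.
sinθ₁ = 0.956/√(0.956²+0.239²) = 0.9701; sinθ₂ = 0.233/√(0.233²+0.239²) = 0.6981.
B = (4π×10⁻⁷ × 1.33) / (4π × 0.239) × (0.9701 + 0.6981) = 9.28×10⁻⁷ T.

B ≈ 0.928 μT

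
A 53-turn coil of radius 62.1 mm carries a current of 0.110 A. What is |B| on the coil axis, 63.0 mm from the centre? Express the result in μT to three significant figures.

For an N-turn flat coil, B = Nμ₀IR²/[2(R²+z²)^(3/2)] with R = 0.0621 m, z = 0.063 m.
B = 53 × 3.85×10⁻⁷ T = 2.04×10⁻⁵ T.

B ≈ 20.4 μT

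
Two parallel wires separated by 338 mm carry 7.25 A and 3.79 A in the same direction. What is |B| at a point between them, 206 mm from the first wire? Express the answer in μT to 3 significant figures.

B ≈ 1.30 μT

Each long wire gives B = μ₀I/(2πd). Distances are d₁ = 0.206 m and d₂ = 0.132 m.
B₁ = 7.04×10⁻⁶ T, B₂ = 5.74×10⁻⁶ T.
Between parallel currents the two contributions point in opposite directions, so they subtract. B = |B₁ − B₂| = |7.04×10⁻⁶ − 5.74×10⁻⁶| = 1.30×10⁻⁶ T.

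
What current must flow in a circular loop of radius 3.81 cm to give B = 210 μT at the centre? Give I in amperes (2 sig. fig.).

At the centre of a circular loop B = μ₀I/(2R), so I = 2RB/μ₀.
With R = 0.0381 m, I = 2 × 0.0381 × 2.10×10⁻⁴ / (4π×10⁻⁷) = 12.7 A.

I ≈ 13 A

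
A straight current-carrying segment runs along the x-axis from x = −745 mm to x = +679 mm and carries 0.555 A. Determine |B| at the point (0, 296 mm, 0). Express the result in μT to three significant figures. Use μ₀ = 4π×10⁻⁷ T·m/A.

For a finite straight segment, B = (μ₀I/4πd)(sinθ₁ + sinθ₂), where θ₁, θ₂ are the angles from the perpendicular to each end.
The perpendicular distance is d = 0.296 m; the end-offsets along the wire are a = 0.745 m and b = 0.679 m.
sinθ₁ = 0.745/√(0.745²+0.296²) = 0.9293; sinθ₂ = 0.679/√(0.679²+0.296²) = 0.9167.
B = (4π×10⁻⁷ × 0.555) / (4π × 0.296) × (0.9293 + 0.9167) = 3.46×10⁻⁷ T.

B ≈ 0.346 μT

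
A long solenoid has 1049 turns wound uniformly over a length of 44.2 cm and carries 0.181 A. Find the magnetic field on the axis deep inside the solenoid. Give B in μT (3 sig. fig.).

Inside a long solenoid, B = μ₀nI with n = 2373 turns/m.
B = 4π×10⁻⁷ × 2373 × 0.181 = 5.40×10⁻⁴ T.

B ≈ 540 μT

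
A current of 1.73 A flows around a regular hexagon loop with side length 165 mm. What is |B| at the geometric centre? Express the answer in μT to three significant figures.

Each side is a finite straight segment at perpendicular distance d = a/(2 tan(π/6)) = 0.1429 m from the centre, with end-angles ±π/6.
One side contributes B₁ = (μ₀I/4πd)·2 sin(π/6) = 1.21×10⁻⁶ T.
All 6 sides add in the same direction: B = 6 × 1.21×10⁻⁶ = 7.26×10⁻⁶ T.

B ≈ 7.26 μT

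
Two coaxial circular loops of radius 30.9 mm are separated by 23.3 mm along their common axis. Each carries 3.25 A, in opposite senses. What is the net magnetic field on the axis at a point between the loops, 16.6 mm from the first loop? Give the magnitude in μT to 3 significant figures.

B ≈ 16.5 μT

Each loop contributes B = μ₀IR²/[2(R²+z²)^(3/2)] on the axis, with z measured from that loop.
Loop 1 (z = 0.0166 m): B₁ = 4.52×10⁻⁵ T. Loop 2 (z = 0.0067 m): B₂ = 6.17×10⁻⁵ T.
The fields oppose: B = |B₁ − B₂| = 1.65×10⁻⁵ T.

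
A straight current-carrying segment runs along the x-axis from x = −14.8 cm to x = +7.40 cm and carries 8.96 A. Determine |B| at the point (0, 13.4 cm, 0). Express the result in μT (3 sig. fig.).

For a finite straight segment, B = (μ₀I/4πd)(sinθ₁ + sinθ₂), where θ₁, θ₂ are the angles from the perpendicular to each end.
The perpendicular distance is d = 0.134 m; the end-offsets along the wire are a = 0.148 m and b = 0.074 m.
sinθ₁ = 0.148/√(0.148²+0.134²) = 0.7413; sinθ₂ = 0.074/√(0.074²+0.134²) = 0.4834.
B = (4π×10⁻⁷ × 8.96) / (4π × 0.134) × (0.7413 + 0.4834) = 8.19×10⁻⁶ T.

B ≈ 8.19 μT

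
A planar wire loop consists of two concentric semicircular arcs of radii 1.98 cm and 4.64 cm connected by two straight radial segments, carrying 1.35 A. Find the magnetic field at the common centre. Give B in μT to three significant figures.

The radial connectors point toward the centre, so dl × r̂ = 0 and they contribute nothing.
Each semicircle gives μ₀I/(4R): inner arc 2.14×10⁻⁵ T, outer arc 9.14×10⁻⁶ T.
The two arcs carry current in opposite angular senses, so their fields oppose: B = |2.14×10⁻⁵ − 9.14×10⁻⁶| = 1.23×10⁻⁵ T.

B ≈ 12.3 μT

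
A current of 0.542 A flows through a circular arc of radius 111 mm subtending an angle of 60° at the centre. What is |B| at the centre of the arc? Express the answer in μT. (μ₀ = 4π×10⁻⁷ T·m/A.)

The Biot–Savart field of a circular arc at its centre is B = μ₀Iφ/(4πR), with φ = 1.047 rad.
B = (4π×10⁻⁷ × 0.542 × 1.047) / (4π × 0.111) = 5.11×10⁻⁷ T.

B ≈ 0.511 μT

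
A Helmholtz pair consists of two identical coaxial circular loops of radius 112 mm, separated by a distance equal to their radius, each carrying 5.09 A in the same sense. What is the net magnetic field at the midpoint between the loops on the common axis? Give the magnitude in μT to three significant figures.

B ≈ 40.9 μT

Each loop contributes B = μ₀IR²/[2(R²+z²)^(3/2)] on the axis, with z measured from that loop.
Loop 1 (z = 0.056 m): B₁ = 2.04×10⁻⁵ T. Loop 2 (z = 0.056 m): B₂ = 2.04×10⁻⁵ T.
The fields add: B = B₁ + B₂ = 4.09×10⁻⁵ T.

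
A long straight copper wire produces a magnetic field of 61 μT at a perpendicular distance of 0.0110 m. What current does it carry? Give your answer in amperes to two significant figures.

I ≈ 3.4 A

For a long straight wire B = μ₀I/(2πd), so I = 2πdB/μ₀.
I = 2π × 0.011 × 6.10×10⁻⁵ / (4π×10⁻⁷) = 3.35 A.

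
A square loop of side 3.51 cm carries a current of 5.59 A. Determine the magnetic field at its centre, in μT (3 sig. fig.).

B ≈ 180 μT

Each side is a finite straight segment at perpendicular distance d = a/(2 tan(π/4)) = 0.01755 m from the centre, with end-angles ±π/4.
One side contributes B₁ = (μ₀I/4πd)·2 sin(π/4) = 4.50×10⁻⁵ T.
All 4 sides add in the same direction: B = 4 × 4.50×10⁻⁵ = 1.80×10⁻⁴ T.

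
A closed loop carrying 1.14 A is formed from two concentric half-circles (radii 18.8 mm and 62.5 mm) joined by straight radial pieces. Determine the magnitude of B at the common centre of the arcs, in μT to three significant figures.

B ≈ 13.3 μT

The radial connectors point toward the centre, so dl × r̂ = 0 and they contribute nothing.
Each semicircle gives μ₀I/(4R): inner arc 1.91×10⁻⁵ T, outer arc 5.73×10⁻⁶ T.
The two arcs carry current in opposite angular senses, so their fields oppose: B = |1.91×10⁻⁵ − 5.73×10⁻⁶| = 1.33×10⁻⁵ T.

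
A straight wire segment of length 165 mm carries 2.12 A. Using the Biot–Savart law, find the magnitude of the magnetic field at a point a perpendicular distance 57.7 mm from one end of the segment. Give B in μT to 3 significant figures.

B ≈ 3.47 μT

For a finite straight segment, B = (μ₀I/4πd)(sinθ₁ + sinθ₂), where θ₁, θ₂ are the angles from the perpendicular to each end.
The perpendicular foot is at one end, so the two end-offsets along the wire are 0 and L = 0.165 m.
sinθ₁ = 0/√(0²+0.0577²) = 0.0000; sinθ₂ = 0.165/√(0.165²+0.0577²) = 0.9439.
B = (4π×10⁻⁷ × 2.12) / (4π × 0.0577) × (0.0000 + 0.9439) = 3.47×10⁻⁶ T.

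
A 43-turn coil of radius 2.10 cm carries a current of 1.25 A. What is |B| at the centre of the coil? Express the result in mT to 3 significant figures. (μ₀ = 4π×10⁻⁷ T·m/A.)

B ≈ 1.61 mT

For an N-turn flat coil, B = Nμ₀I/(2R) with R = 0.021 m.
B = 43 × 3.74×10⁻⁵ T = 1.61×10⁻³ T.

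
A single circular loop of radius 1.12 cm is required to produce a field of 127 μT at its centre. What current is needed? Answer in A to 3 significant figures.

I ≈ 2.26 A

At the centre of a circular loop B = μ₀I/(2R), so I = 2RB/μ₀.
With R = 0.0112 m, I = 2 × 0.0112 × 1.27×10⁻⁴ / (4π×10⁻⁷) = 2.26 A.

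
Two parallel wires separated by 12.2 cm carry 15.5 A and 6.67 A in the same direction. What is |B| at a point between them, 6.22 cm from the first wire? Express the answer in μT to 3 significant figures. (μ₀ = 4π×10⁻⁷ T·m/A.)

Each long wire gives B = μ₀I/(2πd). Distances are d₁ = 0.0622 m and d₂ = 0.0598 m.
B₁ = 4.98×10⁻⁵ T, B₂ = 2.23×10⁻⁵ T.
Between parallel currents the two contributions point in opposite directions, so they subtract. B = |B₁ − B₂| = |4.98×10⁻⁵ − 2.23×10⁻⁵| = 2.75×10⁻⁵ T.

B ≈ 27.5 μT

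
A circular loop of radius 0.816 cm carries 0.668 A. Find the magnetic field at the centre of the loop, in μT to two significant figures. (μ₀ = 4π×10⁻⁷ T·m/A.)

At the centre of a circular loop the Biot–Savart law gives B = μ₀I/(2R).
B = (4π×10⁻⁷ × 0.668) / (2 × 0.00816) = 5.14×10⁻⁵ T.

B ≈ 51 μT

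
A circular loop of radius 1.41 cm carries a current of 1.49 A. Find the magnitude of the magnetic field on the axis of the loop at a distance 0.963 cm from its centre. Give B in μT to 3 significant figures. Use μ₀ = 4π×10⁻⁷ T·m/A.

On the axis of a circular loop, B = μ₀IR² / [2(R²+z²)^(3/2)].
R² + z² = (0.0141)² + (0.00963)² = 0.0002915 m², and (R²+z²)^(3/2) = 4.98×10⁻⁶ m³.
B = (4π×10⁻⁷ × 1.49 × 0.0001988) / (2 × 4.98×10⁻⁶) = 3.74×10⁻⁵ T.

B ≈ 37.4 μT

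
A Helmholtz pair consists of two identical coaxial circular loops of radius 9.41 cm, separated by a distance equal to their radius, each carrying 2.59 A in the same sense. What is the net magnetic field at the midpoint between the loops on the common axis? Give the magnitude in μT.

Each loop contributes B = μ₀IR²/[2(R²+z²)^(3/2)] on the axis, with z measured from that loop.
Loop 1 (z = 0.04705 m): B₁ = 1.24×10⁻⁵ T. Loop 2 (z = 0.04705 m): B₂ = 1.24×10⁻⁵ T.
The fields add: B = B₁ + B₂ = 2.47×10⁻⁵ T.

B ≈ 24.7 μT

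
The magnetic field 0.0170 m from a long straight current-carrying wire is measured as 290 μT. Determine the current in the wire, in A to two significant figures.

For a long straight wire B = μ₀I/(2πd), so I = 2πdB/μ₀.
I = 2π × 0.017 × 2.90×10⁻⁴ / (4π×10⁻⁷) = 24.7 A.

I ≈ 25 A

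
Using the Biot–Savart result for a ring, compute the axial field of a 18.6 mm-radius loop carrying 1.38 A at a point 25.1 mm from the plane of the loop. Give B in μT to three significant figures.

On the axis of a circular loop, B = μ₀IR² / [2(R²+z²)^(3/2)].
R² + z² = (0.0186)² + (0.0251)² = 0.000976 m², and (R²+z²)^(3/2) = 3.05×10⁻⁵ m³.
B = (4π×10⁻⁷ × 1.38 × 0.000346) / (2 × 3.05×10⁻⁵) = 9.84×10⁻⁶ T.

B ≈ 9.84 μT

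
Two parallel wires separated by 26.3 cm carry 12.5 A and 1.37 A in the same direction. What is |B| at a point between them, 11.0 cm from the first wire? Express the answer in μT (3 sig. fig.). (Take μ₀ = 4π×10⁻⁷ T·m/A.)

Each long wire gives B = μ₀I/(2πd). Distances are d₁ = 0.11 m and d₂ = 0.153 m.
B₁ = 2.27×10⁻⁵ T, B₂ = 1.79×10⁻⁶ T.
Between parallel currents the two contributions point in opposite directions, so they subtract. B = |B₁ − B₂| = |2.27×10⁻⁵ − 1.79×10⁻⁶| = 2.09×10⁻⁵ T.

B ≈ 20.9 μT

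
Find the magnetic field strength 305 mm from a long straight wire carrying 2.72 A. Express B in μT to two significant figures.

For an infinitely long straight wire, B = μ₀I/(2πd).
B = (4π×10⁻⁷ × 2.72) / (2π × 0.305) = 1.78×10⁻⁶ T.

B ≈ 1.8 μT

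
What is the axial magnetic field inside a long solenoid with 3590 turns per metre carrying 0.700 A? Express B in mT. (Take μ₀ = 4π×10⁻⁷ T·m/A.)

Inside a long solenoid, B = μ₀nI with n = 3590 turns/m.
B = 4π×10⁻⁷ × 3590 × 0.700 = 3.16×10⁻³ T.

B ≈ 3.16 mT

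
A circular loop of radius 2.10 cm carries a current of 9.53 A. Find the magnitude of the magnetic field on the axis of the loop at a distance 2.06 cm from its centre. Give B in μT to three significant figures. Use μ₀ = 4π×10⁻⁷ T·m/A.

B ≈ 104 μT

On the axis of a circular loop, B = μ₀IR² / [2(R²+z²)^(3/2)].
R² + z² = (0.021)² + (0.0206)² = 0.0008654 m², and (R²+z²)^(3/2) = 2.55×10⁻⁵ m³.
B = (4π×10⁻⁷ × 9.53 × 0.000441) / (2 × 2.55×10⁻⁵) = 1.04×10⁻⁴ T.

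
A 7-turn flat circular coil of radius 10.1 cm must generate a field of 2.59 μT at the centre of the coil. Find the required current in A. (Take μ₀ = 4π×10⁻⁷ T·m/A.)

For an N-turn coil, B = Nμ₀I/(2R) with R = 0.101 m, so I = 2RB/(Nμ₀) = 2 × 0.101 × 2.59×10⁻⁶ / (7 × 4π×10⁻⁷) = 5.95×10⁻² A.

I ≈ 0.0595 A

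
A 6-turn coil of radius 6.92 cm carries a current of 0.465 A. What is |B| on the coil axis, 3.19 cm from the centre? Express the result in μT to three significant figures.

B ≈ 19.0 μT

For an N-turn flat coil, B = Nμ₀IR²/[2(R²+z²)^(3/2)] with R = 0.0692 m, z = 0.0319 m.
B = 6 × 3.16×10⁻⁶ T = 1.90×10⁻⁵ T.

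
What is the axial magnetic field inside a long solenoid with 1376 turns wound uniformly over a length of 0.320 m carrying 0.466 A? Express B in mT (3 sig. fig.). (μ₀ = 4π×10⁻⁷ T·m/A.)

B ≈ 2.52 mT

Inside a long solenoid, B = μ₀nI with n = 4300 turns/m.
B = 4π×10⁻⁷ × 4300 × 0.466 = 2.52×10⁻³ T.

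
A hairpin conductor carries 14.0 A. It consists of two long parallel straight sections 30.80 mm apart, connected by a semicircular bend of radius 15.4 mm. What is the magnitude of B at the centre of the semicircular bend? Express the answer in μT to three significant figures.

B ≈ 467 μT

The semicircular arc contributes B_arc = μ₀I·π/(4πR) = μ₀I/(4R) = 2.86×10⁻⁴ T.
Each semi-infinite lead is at perpendicular distance R = 0.0154 m from the centre, with the perpendicular foot at its near end, so it contributes μ₀I/(4πR); both point the same way, together 1.82×10⁻⁴ T.
Arc and leads all point the same direction: B = 2.86×10⁻⁴ + 1.82×10⁻⁴ = 4.67×10⁻⁴ T.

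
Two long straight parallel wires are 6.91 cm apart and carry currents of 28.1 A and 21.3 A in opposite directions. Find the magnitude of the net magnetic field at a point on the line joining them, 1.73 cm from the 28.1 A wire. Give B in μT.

Each long wire gives B = μ₀I/(2πd). Distances are d₁ = 0.0173 m and d₂ = 0.0518 m.
B₁ = 3.25×10⁻⁴ T, B₂ = 8.22×10⁻⁵ T.
Between antiparallel currents both contributions point the same way, so they add. B = B₁ + B₂ = 3.25×10⁻⁴ + 8.22×10⁻⁵ = 4.07×10⁻⁴ T.

B ≈ 407 μT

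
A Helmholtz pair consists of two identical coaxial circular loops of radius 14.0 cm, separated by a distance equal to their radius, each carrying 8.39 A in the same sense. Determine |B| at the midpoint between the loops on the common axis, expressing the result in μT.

B ≈ 53.9 μT

Each loop contributes B = μ₀IR²/[2(R²+z²)^(3/2)] on the axis, with z measured from that loop.
Loop 1 (z = 0.07 m): B₁ = 2.69×10⁻⁵ T. Loop 2 (z = 0.07 m): B₂ = 2.69×10⁻⁵ T.
The fields add: B = B₁ + B₂ = 5.39×10⁻⁵ T.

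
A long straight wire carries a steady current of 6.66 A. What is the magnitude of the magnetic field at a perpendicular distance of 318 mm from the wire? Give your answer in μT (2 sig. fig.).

B ≈ 4.2 μT

For an infinitely long straight wire, B = μ₀I/(2πd).
B = (4π×10⁻⁷ × 6.66) / (2π × 0.318) = 4.19×10⁻⁶ T.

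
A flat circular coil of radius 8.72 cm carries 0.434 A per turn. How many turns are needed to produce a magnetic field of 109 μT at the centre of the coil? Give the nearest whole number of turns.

For an N-turn coil, B = Nμ₀I/(2R). A single turn gives B₁ = 3.13×10⁻⁶ T with R = 0.0872 m.
N = B/B₁ = 1.09×10⁻⁴ / 3.13×10⁻⁶ = 34.86.

N = 35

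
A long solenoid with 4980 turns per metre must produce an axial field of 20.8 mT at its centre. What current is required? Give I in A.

I ≈ 3.32 A

Inside a long solenoid B = μ₀nI with n = 4980 m⁻¹, so I = B/(μ₀n).
I = 2.08×10⁻² / (4π×10⁻⁷ × 4980) = 3.32 A.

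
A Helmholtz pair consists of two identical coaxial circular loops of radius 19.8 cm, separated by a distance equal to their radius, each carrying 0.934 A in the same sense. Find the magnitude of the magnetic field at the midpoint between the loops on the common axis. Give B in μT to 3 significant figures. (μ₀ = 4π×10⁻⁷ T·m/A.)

Each loop contributes B = μ₀IR²/[2(R²+z²)^(3/2)] on the axis, with z measured from that loop.
Loop 1 (z = 0.099 m): B₁ = 2.12×10⁻⁶ T. Loop 2 (z = 0.099 m): B₂ = 2.12×10⁻⁶ T.
The fields add: B = B₁ + B₂ = 4.24×10⁻⁶ T.

B ≈ 4.24 μT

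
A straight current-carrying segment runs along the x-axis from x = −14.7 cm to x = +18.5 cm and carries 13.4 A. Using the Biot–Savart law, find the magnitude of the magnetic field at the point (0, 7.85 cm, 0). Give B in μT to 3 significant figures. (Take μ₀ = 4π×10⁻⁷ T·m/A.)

B ≈ 30.8 μT

For a finite straight segment, B = (μ₀I/4πd)(sinθ₁ + sinθ₂), where θ₁, θ₂ are the angles from the perpendicular to each end.
The perpendicular distance is d = 0.0785 m; the end-offsets along the wire are a = 0.147 m and b = 0.185 m.
sinθ₁ = 0.147/√(0.147²+0.0785²) = 0.8821; sinθ₂ = 0.185/√(0.185²+0.0785²) = 0.9206.
B = (4π×10⁻⁷ × 13.4) / (4π × 0.0785) × (0.8821 + 0.9206) = 3.08×10⁻⁵ T.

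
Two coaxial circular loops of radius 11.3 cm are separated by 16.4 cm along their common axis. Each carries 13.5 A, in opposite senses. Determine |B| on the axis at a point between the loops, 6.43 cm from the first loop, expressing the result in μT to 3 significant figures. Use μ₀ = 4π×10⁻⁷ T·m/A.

Each loop contributes B = μ₀IR²/[2(R²+z²)^(3/2)] on the axis, with z measured from that loop.
Loop 1 (z = 0.0643 m): B₁ = 4.93×10⁻⁵ T. Loop 2 (z = 0.0997 m): B₂ = 3.16×10⁻⁵ T.
The fields oppose: B = |B₁ − B₂| = 1.76×10⁻⁵ T.

B ≈ 17.6 μT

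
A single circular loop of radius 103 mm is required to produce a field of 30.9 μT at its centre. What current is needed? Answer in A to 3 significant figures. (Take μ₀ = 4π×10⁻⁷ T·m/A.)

I ≈ 5.07 A

At the centre of a circular loop B = μ₀I/(2R), so I = 2RB/μ₀.
With R = 0.103 m, I = 2 × 0.103 × 3.09×10⁻⁵ / (4π×10⁻⁷) = 5.07 A.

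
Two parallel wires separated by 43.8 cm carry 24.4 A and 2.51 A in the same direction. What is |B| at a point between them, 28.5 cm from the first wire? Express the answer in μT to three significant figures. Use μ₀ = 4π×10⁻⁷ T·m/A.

B ≈ 13.8 μT

Each long wire gives B = μ₀I/(2πd). Distances are d₁ = 0.285 m and d₂ = 0.153 m.
B₁ = 1.71×10⁻⁵ T, B₂ = 3.28×10⁻⁶ T.
Between parallel currents the two contributions point in opposite directions, so they subtract. B = |B₁ − B₂| = |1.71×10⁻⁵ − 3.28×10⁻⁶| = 1.38×10⁻⁵ T.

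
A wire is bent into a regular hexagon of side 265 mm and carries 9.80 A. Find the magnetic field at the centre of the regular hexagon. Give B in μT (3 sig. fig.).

B ≈ 25.6 μT

Each side is a finite straight segment at perpendicular distance d = a/(2 tan(π/6)) = 0.2295 m from the centre, with end-angles ±π/6.
One side contributes B₁ = (μ₀I/4πd)·2 sin(π/6) = 4.27×10⁻⁶ T.
All 6 sides add in the same direction: B = 6 × 4.27×10⁻⁶ = 2.56×10⁻⁵ T.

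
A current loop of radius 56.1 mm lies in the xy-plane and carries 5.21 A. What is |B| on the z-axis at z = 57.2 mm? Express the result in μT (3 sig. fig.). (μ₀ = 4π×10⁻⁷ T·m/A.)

On the axis of a circular loop, B = μ₀IR² / [2(R²+z²)^(3/2)].
R² + z² = (0.0561)² + (0.0572)² = 0.006419 m², and (R²+z²)^(3/2) = 5.14×10⁻⁴ m³.
B = (4π×10⁻⁷ × 5.21 × 0.003147) / (2 × 5.14×10⁻⁴) = 2.00×10⁻⁵ T.

B ≈ 20.0 μT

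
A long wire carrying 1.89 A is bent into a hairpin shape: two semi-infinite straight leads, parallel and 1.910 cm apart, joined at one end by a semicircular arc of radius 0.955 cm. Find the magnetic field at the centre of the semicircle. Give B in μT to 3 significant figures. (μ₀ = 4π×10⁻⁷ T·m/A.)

B ≈ 102 μT

The semicircular arc contributes B_arc = μ₀I·π/(4πR) = μ₀I/(4R) = 6.22×10⁻⁵ T.
Each semi-infinite lead is at perpendicular distance R = 0.00955 m from the centre, with the perpendicular foot at its near end, so it contributes μ₀I/(4πR); both point the same way, together 3.96×10⁻⁵ T.
Arc and leads all point the same direction: B = 6.22×10⁻⁵ + 3.96×10⁻⁵ = 1.02×10⁻⁴ T.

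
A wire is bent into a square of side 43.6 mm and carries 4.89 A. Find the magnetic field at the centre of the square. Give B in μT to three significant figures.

Each side is a finite straight segment at perpendicular distance d = a/(2 tan(π/4)) = 0.0218 m from the centre, with end-angles ±π/4.
One side contributes B₁ = (μ₀I/4πd)·2 sin(π/4) = 3.17×10⁻⁵ T.
All 4 sides add in the same direction: B = 4 × 3.17×10⁻⁵ = 1.27×10⁻⁴ T.

B ≈ 127 μT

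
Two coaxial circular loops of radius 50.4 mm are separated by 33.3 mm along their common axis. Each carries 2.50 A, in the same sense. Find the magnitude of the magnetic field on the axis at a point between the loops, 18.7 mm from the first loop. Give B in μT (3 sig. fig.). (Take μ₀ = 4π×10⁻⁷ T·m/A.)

Each loop contributes B = μ₀IR²/[2(R²+z²)^(3/2)] on the axis, with z measured from that loop.
Loop 1 (z = 0.0187 m): B₁ = 2.57×10⁻⁵ T. Loop 2 (z = 0.0146 m): B₂ = 2.76×10⁻⁵ T.
The fields add: B = B₁ + B₂ = 5.33×10⁻⁵ T.

B ≈ 53.3 μT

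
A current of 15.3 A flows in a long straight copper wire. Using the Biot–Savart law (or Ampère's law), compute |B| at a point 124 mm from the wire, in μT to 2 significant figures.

B ≈ 25 μT

For an infinitely long straight wire, B = μ₀I/(2πd).
B = (4π×10⁻⁷ × 15.3) / (2π × 0.124) = 2.47×10⁻⁵ T.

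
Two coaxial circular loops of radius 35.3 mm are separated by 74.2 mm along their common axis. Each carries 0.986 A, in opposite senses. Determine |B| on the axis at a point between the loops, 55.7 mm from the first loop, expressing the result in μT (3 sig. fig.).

B ≈ 9.50 μT

Each loop contributes B = μ₀IR²/[2(R²+z²)^(3/2)] on the axis, with z measured from that loop.
Loop 1 (z = 0.0557 m): B₁ = 2.69×10⁻⁶ T. Loop 2 (z = 0.0185 m): B₂ = 1.22×10⁻⁵ T.
The fields oppose: B = |B₁ − B₂| = 9.50×10⁻⁶ T.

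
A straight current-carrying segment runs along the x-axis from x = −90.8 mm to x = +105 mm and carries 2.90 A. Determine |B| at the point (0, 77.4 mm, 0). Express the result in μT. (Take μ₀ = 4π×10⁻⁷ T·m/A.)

B ≈ 5.87 μT

For a finite straight segment, B = (μ₀I/4πd)(sinθ₁ + sinθ₂), where θ₁, θ₂ are the angles from the perpendicular to each end.
The perpendicular distance is d = 0.0774 m; the end-offsets along the wire are a = 0.0908 m and b = 0.105 m.
sinθ₁ = 0.0908/√(0.0908²+0.0774²) = 0.7610; sinθ₂ = 0.105/√(0.105²+0.0774²) = 0.8049.
B = (4π×10⁻⁷ × 2.90) / (4π × 0.0774) × (0.7610 + 0.8049) = 5.87×10⁻⁶ T.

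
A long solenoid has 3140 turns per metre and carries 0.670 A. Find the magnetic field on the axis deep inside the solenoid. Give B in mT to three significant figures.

Inside a long solenoid, B = μ₀nI with n = 3140 turns/m.
B = 4π×10⁻⁷ × 3140 × 0.670 = 2.64×10⁻³ T.

B ≈ 2.64 mT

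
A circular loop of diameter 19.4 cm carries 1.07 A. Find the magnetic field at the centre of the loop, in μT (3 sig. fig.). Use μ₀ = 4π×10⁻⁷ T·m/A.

B ≈ 6.93 μT

At the centre of a circular loop the Biot–Savart law gives B = μ₀I/(2R) (so R = 0.097 m).
B = (4π×10⁻⁷ × 1.07) / (2 × 0.097) = 6.93×10⁻⁶ T.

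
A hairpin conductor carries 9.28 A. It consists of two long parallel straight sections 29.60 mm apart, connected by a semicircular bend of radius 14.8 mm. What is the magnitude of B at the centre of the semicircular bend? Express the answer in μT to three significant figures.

The semicircular arc contributes B_arc = μ₀I·π/(4πR) = μ₀I/(4R) = 1.97×10⁻⁴ T.
Each semi-infinite lead is at perpendicular distance R = 0.0148 m from the centre, with the perpendicular foot at its near end, so it contributes μ₀I/(4πR); both point the same way, together 1.25×10⁻⁴ T.
Arc and leads all point the same direction: B = 1.97×10⁻⁴ + 1.25×10⁻⁴ = 3.22×10⁻⁴ T.

B ≈ 322 μT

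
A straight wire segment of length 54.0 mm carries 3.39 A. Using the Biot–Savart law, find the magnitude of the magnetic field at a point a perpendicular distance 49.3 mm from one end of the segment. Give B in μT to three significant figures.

For a finite straight segment, B = (μ₀I/4πd)(sinθ₁ + sinθ₂), where θ₁, θ₂ are the angles from the perpendicular to each end.
The perpendicular foot is at one end, so the two end-offsets along the wire are 0 and L = 0.054 m.
sinθ₁ = 0/√(0²+0.0493²) = 0.0000; sinθ₂ = 0.054/√(0.054²+0.0493²) = 0.7385.
B = (4π×10⁻⁷ × 3.39) / (4π × 0.0493) × (0.0000 + 0.7385) = 5.08×10⁻⁶ T.

B ≈ 5.08 μT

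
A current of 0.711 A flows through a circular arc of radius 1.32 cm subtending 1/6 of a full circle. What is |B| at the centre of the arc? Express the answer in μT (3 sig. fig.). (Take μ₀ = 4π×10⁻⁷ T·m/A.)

The Biot–Savart field of a circular arc at its centre is B = μ₀Iφ/(4πR), with φ = 1.047 rad.
B = (4π×10⁻⁷ × 0.711 × 1.047) / (4π × 0.0132) = 5.64×10⁻⁶ T.

B ≈ 5.64 μT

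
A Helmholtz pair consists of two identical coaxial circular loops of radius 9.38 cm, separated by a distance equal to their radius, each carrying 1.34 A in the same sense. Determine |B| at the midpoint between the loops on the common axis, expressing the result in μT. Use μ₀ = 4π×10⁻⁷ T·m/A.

Each loop contributes B = μ₀IR²/[2(R²+z²)^(3/2)] on the axis, with z measured from that loop.
Loop 1 (z = 0.0469 m): B₁ = 6.42×10⁻⁶ T. Loop 2 (z = 0.0469 m): B₂ = 6.42×10⁻⁶ T.
The fields add: B = B₁ + B₂ = 1.28×10⁻⁵ T.

B ≈ 12.8 μT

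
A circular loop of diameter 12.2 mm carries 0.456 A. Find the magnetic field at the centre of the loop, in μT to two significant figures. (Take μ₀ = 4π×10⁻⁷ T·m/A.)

B ≈ 47 μT

At the centre of a circular loop the Biot–Savart law gives B = μ₀I/(2R) (so R = 0.0061 m).
B = (4π×10⁻⁷ × 0.456) / (2 × 0.0061) = 4.70×10⁻⁵ T.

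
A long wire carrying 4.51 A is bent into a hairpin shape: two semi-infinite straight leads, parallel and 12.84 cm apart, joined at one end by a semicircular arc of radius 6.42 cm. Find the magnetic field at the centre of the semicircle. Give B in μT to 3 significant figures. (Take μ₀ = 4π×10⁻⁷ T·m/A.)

B ≈ 36.1 μT

The semicircular arc contributes B_arc = μ₀I·π/(4πR) = μ₀I/(4R) = 2.21×10⁻⁵ T.
Each semi-infinite lead is at perpendicular distance R = 0.0642 m from the centre, with the perpendicular foot at its near end, so it contributes μ₀I/(4πR); both point the same way, together 1.40×10⁻⁵ T.
Arc and leads all point the same direction: B = 2.21×10⁻⁵ + 1.40×10⁻⁵ = 3.61×10⁻⁵ T.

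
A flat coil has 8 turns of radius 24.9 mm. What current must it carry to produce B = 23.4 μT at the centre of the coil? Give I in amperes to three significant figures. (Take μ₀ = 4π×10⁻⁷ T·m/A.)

I ≈ 0.116 A

For an N-turn coil, B = Nμ₀I/(2R) with R = 0.0249 m, so I = 2RB/(Nμ₀) = 2 × 0.0249 × 2.34×10⁻⁵ / (8 × 4π×10⁻⁷) = 0.116 A.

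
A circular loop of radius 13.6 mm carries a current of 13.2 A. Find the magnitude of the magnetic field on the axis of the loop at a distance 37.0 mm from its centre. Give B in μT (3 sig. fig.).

B ≈ 25.0 μT

On the axis of a circular loop, B = μ₀IR² / [2(R²+z²)^(3/2)].
R² + z² = (0.0136)² + (0.037)² = 0.001554 m², and (R²+z²)^(3/2) = 6.13×10⁻⁵ m³.
B = (4π×10⁻⁷ × 13.2 × 0.000185) / (2 × 6.13×10⁻⁵) = 2.50×10⁻⁵ T.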